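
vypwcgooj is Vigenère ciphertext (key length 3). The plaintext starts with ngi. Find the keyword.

Subtract each crib letter from the matching ciphertext letter (mod 26):
v(21)−n(13)=8 → i
y(24)−g(6)=18 → s
p(15)−i(8)=7 → h

ish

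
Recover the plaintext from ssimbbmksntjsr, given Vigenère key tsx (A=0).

Repeat the key across the ciphertext: tsxtsxtsxtsxts
s(18)−t(19): -1≡25 → z
s(18)−s(18): 0 → a
i(8)−x(23): -15≡11 → l
m(12)−t(19): -7≡19 → t
b(1)−s(18): -17≡9 → j
b(1)−x(23): -22≡4 → e
m(12)−t(19): -7≡19 → t
k(10)−s(18): -8≡18 → s
s(18)−x(23): -5≡21 → v
n(13)−t(19): -6≡20 → u
t(19)−s(18): 1 → b
j(9)−x(23): -14≡12 → m
s(18)−t(19): -1≡25 → z
r(17)−s(18): -1≡25 → z

zaltjetsvubmzz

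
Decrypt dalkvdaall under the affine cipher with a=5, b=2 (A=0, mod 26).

vkhmjvkkhh

The inverse of 5 mod 26 is 21, since 5·21=105≡1. Apply D(y)=21·(y−2) mod 26:
d(3): 21·(3−2)=21 → v
a(0): 21·(0−2)=-42≡10 → k
l(11): 21·(11−2)=189≡7 → h
k(10): 21·(10−2)=168≡12 → m
v(21): 21·(21−2)=399≡9 → j
d(3): 21·(3−2)=21 → v
a(0): 21·(0−2)=-42≡10 → k
a(0): 21·(0−2)=-42≡10 → k
l(11): 21·(11−2)=189≡7 → h
l(11): 21·(11−2)=189≡7 → h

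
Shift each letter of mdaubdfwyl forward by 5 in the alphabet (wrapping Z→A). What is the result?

rifzgikbdq

m(12): 12+5=17 → r
d(3): 3+5=8 → i
a(0): 0+5=5 → f
u(20): 20+5=25 → z
b(1): 1+5=6 → g
d(3): 3+5=8 → i
f(5): 5+5=10 → k
w(22): 22+5=27≡1 → b
y(24): 24+5=29≡3 → d
l(11): 11+5=16 → q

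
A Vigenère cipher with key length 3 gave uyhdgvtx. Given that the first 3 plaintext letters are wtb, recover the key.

yfg

Subtract each crib letter from the matching ciphertext letter (mod 26):
u(20)−w(22)=-2≡24 → y
y(24)−t(19)=5 → f
h(7)−b(1)=6 → g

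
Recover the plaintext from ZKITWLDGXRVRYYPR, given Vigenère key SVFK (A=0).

Repeat the key across the ciphertext: SVFKSVFKSVFKSVFK
Z(25)−S(18): 7 → H
K(10)−V(21): -11≡15 → P
I(8)−F(5): 3 → D
T(19)−K(10): 9 → J
W(22)−S(18): 4 → E
L(11)−V(21): -10≡16 → Q
D(3)−F(5): -2≡24 → Y
G(6)−K(10): -4≡22 → W
X(23)−S(18): 5 → F
R(17)−V(21): -4≡22 → W
V(21)−F(5): 16 → Q
R(17)−K(10): 7 → H
Y(24)−S(18): 6 → G
Y(24)−V(21): 3 → D
P(15)−F(5): 10 → K
R(17)−K(10): 7 → H

HPDJEQYWFWQHGDKH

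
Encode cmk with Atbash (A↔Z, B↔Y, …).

c(2) → x(23)
m(12) → n(13)
k(10) → p(15)

xnp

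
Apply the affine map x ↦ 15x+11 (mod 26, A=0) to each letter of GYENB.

G(6): 15·6+11=101≡23 → X
Y(24): 15·24+11=371≡7 → H
E(4): 15·4+11=71≡19 → T
N(13): 15·13+11=206≡24 → Y
B(1): 15·1+11=26≡0 → A

XHTYA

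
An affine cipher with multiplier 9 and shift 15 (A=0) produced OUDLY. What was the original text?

The inverse of 9 mod 26 is 3, since 9·3=27≡1. Apply D(y)=3·(y−15) mod 26:
O(14): 3·(14−15)=-3≡23 → X
U(20): 3·(20−15)=15 → P
D(3): 3·(3−15)=-36≡16 → Q
L(11): 3·(11−15)=-12≡14 → O
Y(24): 3·(24−15)=27≡1 → B

XPQOB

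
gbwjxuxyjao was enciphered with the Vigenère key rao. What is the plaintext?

Repeat the key across the ciphertext: raoraoraora
g(6)−r(17): -11≡15 → p
b(1)−a(0): 1 → b
w(22)−o(14): 8 → i
j(9)−r(17): -8≡18 → s
x(23)−a(0): 23 → x
u(20)−o(14): 6 → g
x(23)−r(17): 6 → g
y(24)−a(0): 24 → y
j(9)−o(14): -5≡21 → v
a(0)−r(17): -17≡9 → j
o(14)−a(0): 14 → o

pbisxggyvjo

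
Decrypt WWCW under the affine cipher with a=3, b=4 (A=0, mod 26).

GGIG

The inverse of 3 mod 26 is 9, since 3·9=27≡1. Apply D(y)=9·(y−4) mod 26:
W(22): 9·(22−4)=162≡6 → G
W(22): 9·(22−4)=162≡6 → G
C(2): 9·(2−4)=-18≡8 → I
W(22): 9·(22−4)=162≡6 → G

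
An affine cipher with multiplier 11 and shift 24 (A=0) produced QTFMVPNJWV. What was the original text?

The inverse of 11 mod 26 is 19, since 11·19=209≡1. Apply D(y)=19·(y−24) mod 26:
Q(16): 19·(16−24)=-152≡4 → E
T(19): 19·(19−24)=-95≡9 → J
F(5): 19·(5−24)=-361≡3 → D
M(12): 19·(12−24)=-228≡6 → G
V(21): 19·(21−24)=-57≡21 → V
P(15): 19·(15−24)=-171≡11 → L
N(13): 19·(13−24)=-209≡25 → Z
J(9): 19·(9−24)=-285≡1 → B
W(22): 19·(22−24)=-38≡14 → O
V(21): 19·(21−24)=-57≡21 → V

EJDGVLZBOV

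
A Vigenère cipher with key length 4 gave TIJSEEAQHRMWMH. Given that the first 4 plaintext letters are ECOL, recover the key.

Subtract each crib letter from the matching ciphertext letter (mod 26):
T(19)−E(4)=15 → P
I(8)−C(2)=6 → G
J(9)−O(14)=-5≡21 → V
S(18)−L(11)=7 → H

PGVH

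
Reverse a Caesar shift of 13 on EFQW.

RSDJ

E(4): 4−13=-9≡17 → R
F(5): 5−13=-8≡18 → S
Q(16): 16−13=3 → D
W(22): 22−13=9 → J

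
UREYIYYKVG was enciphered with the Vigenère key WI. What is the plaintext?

Repeat the key across the ciphertext: WIWIWIWIWI
U(20)−W(22): -2≡24 → Y
R(17)−I(8): 9 → J
E(4)−W(22): -18≡8 → I
Y(24)−I(8): 16 → Q
I(8)−W(22): -14≡12 → M
Y(24)−I(8): 16 → Q
Y(24)−W(22): 2 → C
K(10)−I(8): 2 → C
V(21)−W(22): -1≡25 → Z
G(6)−I(8): -2≡24 → Y

YJIQMQCCZY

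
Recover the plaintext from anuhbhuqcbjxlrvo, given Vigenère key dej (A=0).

xjlexyrmtyfoinml

Repeat the key across the ciphertext: dejdejdejdejdejd
a(0)−d(3): -3≡23 → x
n(13)−e(4): 9 → j
u(20)−j(9): 11 → l
h(7)−d(3): 4 → e
b(1)−e(4): -3≡23 → x
h(7)−j(9): -2≡24 → y
u(20)−d(3): 17 → r
q(16)−e(4): 12 → m
c(2)−j(9): -7≡19 → t
b(1)−d(3): -2≡24 → y
j(9)−e(4): 5 → f
x(23)−j(9): 14 → o
l(11)−d(3): 8 → i
r(17)−e(4): 13 → n
v(21)−j(9): 12 → m
o(14)−d(3): 11 → l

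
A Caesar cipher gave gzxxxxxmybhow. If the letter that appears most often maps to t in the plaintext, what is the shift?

4

The most frequent ciphertext letter is x (appears 5 times).
x is position 23; t is position 19.
Shift = 4.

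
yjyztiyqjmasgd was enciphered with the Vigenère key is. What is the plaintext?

Repeat the key across the ciphertext: isisisisisisis
y(24)−i(8): 16 → q
j(9)−s(18): -9≡17 → r
y(24)−i(8): 16 → q
z(25)−s(18): 7 → h
t(19)−i(8): 11 → l
i(8)−s(18): -10≡16 → q
y(24)−i(8): 16 → q
q(16)−s(18): -2≡24 → y
j(9)−i(8): 1 → b
m(12)−s(18): -6≡20 → u
a(0)−i(8): -8≡18 → s
s(18)−s(18): 0 → a
g(6)−i(8): -2≡24 → y
d(3)−s(18): -15≡11 → l

qrqhlqqybusayl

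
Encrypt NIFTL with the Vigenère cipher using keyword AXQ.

NFVTI

Repeat the key across the message: AXQAX
N(13)+A(0): 13 → N
I(8)+X(23): 31≡5 → F
F(5)+Q(16): 21 → V
T(19)+A(0): 19 → T
L(11)+X(23): 34≡8 → I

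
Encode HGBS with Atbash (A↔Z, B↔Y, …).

H(7) → S(18)
G(6) → T(19)
B(1) → Y(24)
S(18) → H(7)

STYH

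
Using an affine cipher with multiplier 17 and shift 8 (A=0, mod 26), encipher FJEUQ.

PFYKU

F(5): 17·5+8=93≡15 → P
J(9): 17·9+8=161≡5 → F
E(4): 17·4+8=76≡24 → Y
U(20): 17·20+8=348≡10 → K
Q(16): 17·16+8=280≡20 → U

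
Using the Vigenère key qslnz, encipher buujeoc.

Repeat the key across the message: qslnzqs
b(1)+q(16): 17 → r
u(20)+s(18): 38≡12 → m
u(20)+l(11): 31≡5 → f
j(9)+n(13): 22 → w
e(4)+z(25): 29≡3 → d
o(14)+q(16): 30≡4 → e
c(2)+s(18): 20 → u

rmfwdeu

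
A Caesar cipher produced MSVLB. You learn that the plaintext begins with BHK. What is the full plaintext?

BHKAQ

From the crib: M(12)−B(1)=11, so the shift is 11.
Subtract 11 from each ciphertext letter:
M(12): 12−11=1 → B
S(18): 18−11=7 → H
V(21): 21−11=10 → K
L(11): 11−11=0 → A
B(1): 1−11=-10≡16 → Q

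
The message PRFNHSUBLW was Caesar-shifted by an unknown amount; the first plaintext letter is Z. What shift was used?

From the crib: P(15)−Z(25)=-10≡16, so the shift is 16.

16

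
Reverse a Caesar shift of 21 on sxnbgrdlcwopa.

s(18): 18−21=-3≡23 → x
x(23): 23−21=2 → c
n(13): 13−21=-8≡18 → s
b(1): 1−21=-20≡6 → g
g(6): 6−21=-15≡11 → l
r(17): 17−21=-4≡22 → w
d(3): 3−21=-18≡8 → i
l(11): 11−21=-10≡16 → q
c(2): 2−21=-19≡7 → h
w(22): 22−21=1 → b
o(14): 14−21=-7≡19 → t
p(15): 15−21=-6≡20 → u
a(0): 0−21=-21≡5 → f

xcsglwiqhbtuf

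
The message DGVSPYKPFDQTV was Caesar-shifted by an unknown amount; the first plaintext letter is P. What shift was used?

14

From the crib: D(3)−P(15)=-12≡14, so the shift is 14.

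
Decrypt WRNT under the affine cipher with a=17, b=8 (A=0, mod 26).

KZLT

The inverse of 17 mod 26 is 23, since 17·23=391≡1. Apply D(y)=23·(y−8) mod 26:
W(22): 23·(22−8)=322≡10 → K
R(17): 23·(17−8)=207≡25 → Z
N(13): 23·(13−8)=115≡11 → L
T(19): 23·(19−8)=253≡19 → T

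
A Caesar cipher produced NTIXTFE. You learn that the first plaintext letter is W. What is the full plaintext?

From the crib: N(13)−W(22)=-9≡17, so the shift is 17.
Subtract 17 from each ciphertext letter:
N(13): 13−17=-4≡22 → W
T(19): 19−17=2 → C
I(8): 8−17=-9≡17 → R
X(23): 23−17=6 → G
T(19): 19−17=2 → C
F(5): 5−17=-12≡14 → O
E(4): 4−17=-13≡13 → N

WCRGCON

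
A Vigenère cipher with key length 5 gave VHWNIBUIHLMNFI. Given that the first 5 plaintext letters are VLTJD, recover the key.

Subtract each crib letter from the matching ciphertext letter (mod 26):
V(21)−V(21)=0 → A
H(7)−L(11)=-4≡22 → W
W(22)−T(19)=3 → D
N(13)−J(9)=4 → E
I(8)−D(3)=5 → F

AWDEF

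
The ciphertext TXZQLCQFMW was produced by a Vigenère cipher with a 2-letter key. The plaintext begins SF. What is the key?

BS

Subtract each crib letter from the matching ciphertext letter (mod 26):
T(19)−S(18)=1 → B
X(23)−F(5)=18 → S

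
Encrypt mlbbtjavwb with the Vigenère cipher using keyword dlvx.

pwwywuvszm

Repeat the key across the message: dlvxdlvxdl
m(12)+d(3): 15 → p
l(11)+l(11): 22 → w
b(1)+v(21): 22 → w
b(1)+x(23): 24 → y
t(19)+d(3): 22 → w
j(9)+l(11): 20 → u
a(0)+v(21): 21 → v
v(21)+x(23): 44≡18 → s
w(22)+d(3): 25 → z
b(1)+l(11): 12 → m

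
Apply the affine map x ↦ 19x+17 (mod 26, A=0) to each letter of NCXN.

EDME

N(13): 19·13+17=264≡4 → E
C(2): 19·2+17=55≡3 → D
X(23): 19·23+17=454≡12 → M
N(13): 19·13+17=264≡4 → E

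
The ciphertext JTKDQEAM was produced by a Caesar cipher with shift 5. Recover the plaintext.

EOFYLZVH

J(9): 9−5=4 → E
T(19): 19−5=14 → O
K(10): 10−5=5 → F
D(3): 3−5=-2≡24 → Y
Q(16): 16−5=11 → L
E(4): 4−5=-1≡25 → Z
A(0): 0−5=-5≡21 → V
M(12): 12−5=7 → H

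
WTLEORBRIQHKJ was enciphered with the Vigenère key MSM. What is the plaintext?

KBZSWFPZWEPYX

Repeat the key across the ciphertext: MSMMSMMSMMSMM
W(22)−M(12): 10 → K
T(19)−S(18): 1 → B
L(11)−M(12): -1≡25 → Z
E(4)−M(12): -8≡18 → S
O(14)−S(18): -4≡22 → W
R(17)−M(12): 5 → F
B(1)−M(12): -11≡15 → P
R(17)−S(18): -1≡25 → Z
I(8)−M(12): -4≡22 → W
Q(16)−M(12): 4 → E
H(7)−S(18): -11≡15 → P
K(10)−M(12): -2≡24 → Y
J(9)−M(12): -3≡23 → X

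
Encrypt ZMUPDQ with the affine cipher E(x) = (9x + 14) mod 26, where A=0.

Z(25): 9·25+14=239≡5 → F
M(12): 9·12+14=122≡18 → S
U(20): 9·20+14=194≡12 → M
P(15): 9·15+14=149≡19 → T
D(3): 9·3+14=41≡15 → P
Q(16): 9·16+14=158≡2 → C

FSMTPC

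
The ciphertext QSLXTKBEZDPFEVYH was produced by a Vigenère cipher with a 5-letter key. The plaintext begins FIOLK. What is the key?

LKXMJ

Subtract each crib letter from the matching ciphertext letter (mod 26):
Q(16)−F(5)=11 → L
S(18)−I(8)=10 → K
L(11)−O(14)=-3≡23 → X
X(23)−L(11)=12 → M
T(19)−K(10)=9 → J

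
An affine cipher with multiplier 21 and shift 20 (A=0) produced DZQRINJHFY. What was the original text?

TZGLSRXNDU

The inverse of 21 mod 26 is 5, since 21·5=105≡1. Apply D(y)=5·(y−20) mod 26:
D(3): 5·(3−20)=-85≡19 → T
Z(25): 5·(25−20)=25 → Z
Q(16): 5·(16−20)=-20≡6 → G
R(17): 5·(17−20)=-15≡11 → L
I(8): 5·(8−20)=-60≡18 → S
N(13): 5·(13−20)=-35≡17 → R
J(9): 5·(9−20)=-55≡23 → X
H(7): 5·(7−20)=-65≡13 → N
F(5): 5·(5−20)=-75≡3 → D
Y(24): 5·(24−20)=20 → U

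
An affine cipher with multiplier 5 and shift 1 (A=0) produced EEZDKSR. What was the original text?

The inverse of 5 mod 26 is 21, since 5·21=105≡1. Apply D(y)=21·(y−1) mod 26:
E(4): 21·(4−1)=63≡11 → L
E(4): 21·(4−1)=63≡11 → L
Z(25): 21·(25−1)=504≡10 → K
D(3): 21·(3−1)=42≡16 → Q
K(10): 21·(10−1)=189≡7 → H
S(18): 21·(18−1)=357≡19 → T
R(17): 21·(17−1)=336≡24 → Y

LLKQHTY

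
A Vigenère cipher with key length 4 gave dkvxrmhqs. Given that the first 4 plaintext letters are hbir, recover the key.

Subtract each crib letter from the matching ciphertext letter (mod 26):
d(3)−h(7)=-4≡22 → w
k(10)−b(1)=9 → j
v(21)−i(8)=13 → n
x(23)−r(17)=6 → g

wjng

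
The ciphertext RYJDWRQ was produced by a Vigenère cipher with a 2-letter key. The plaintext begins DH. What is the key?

OR

Subtract each crib letter from the matching ciphertext letter (mod 26):
R(17)−D(3)=14 → O
Y(24)−H(7)=17 → R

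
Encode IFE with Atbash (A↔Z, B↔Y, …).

RUV

I(8) → R(17)
F(5) → U(20)
E(4) → V(21)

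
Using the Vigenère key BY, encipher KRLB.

LPMZ

Repeat the key across the message: BYBY
K(10)+B(1): 11 → L
R(17)+Y(24): 41≡15 → P
L(11)+B(1): 12 → M
B(1)+Y(24): 25 → Z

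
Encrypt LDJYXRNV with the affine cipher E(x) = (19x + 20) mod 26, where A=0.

VZJIPFHD

L(11): 19·11+20=229≡21 → V
D(3): 19·3+20=77≡25 → Z
J(9): 19·9+20=191≡9 → J
Y(24): 19·24+20=476≡8 → I
X(23): 19·23+20=457≡15 → P
R(17): 19·17+20=343≡5 → F
N(13): 19·13+20=267≡7 → H
V(21): 19·21+20=419≡3 → D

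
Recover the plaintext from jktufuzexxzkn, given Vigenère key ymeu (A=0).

Repeat the key across the ciphertext: ymeuymeuymeuy
j(9)−y(24): -15≡11 → l
k(10)−m(12): -2≡24 → y
t(19)−e(4): 15 → p
u(20)−u(20): 0 → a
f(5)−y(24): -19≡7 → h
u(20)−m(12): 8 → i
z(25)−e(4): 21 → v
e(4)−u(20): -16≡10 → k
x(23)−y(24): -1≡25 → z
x(23)−m(12): 11 → l
z(25)−e(4): 21 → v
k(10)−u(20): -10≡16 → q
n(13)−y(24): -11≡15 → p

lypahivkzlvqp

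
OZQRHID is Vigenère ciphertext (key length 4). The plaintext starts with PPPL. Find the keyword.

Subtract each crib letter from the matching ciphertext letter (mod 26):
O(14)−P(15)=-1≡25 → Z
Z(25)−P(15)=10 → K
Q(16)−P(15)=1 → B
R(17)−L(11)=6 → G

ZKBG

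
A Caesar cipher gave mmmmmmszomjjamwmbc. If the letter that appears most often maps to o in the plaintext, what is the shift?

The most frequent ciphertext letter is m (appears 9 times).
m is position 12; o is position 14.
Shift = -2≡24.

24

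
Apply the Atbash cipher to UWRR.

U(20) → F(5)
W(22) → D(3)
R(17) → I(8)
R(17) → I(8)

FDII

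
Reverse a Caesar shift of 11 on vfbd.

kuqs

v(21): 21−11=10 → k
f(5): 5−11=-6≡20 → u
b(1): 1−11=-10≡16 → q
d(3): 3−11=-8≡18 → s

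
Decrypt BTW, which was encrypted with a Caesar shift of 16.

LDG

B(1): 1−16=-15≡11 → L
T(19): 19−16=3 → D
W(22): 22−16=6 → G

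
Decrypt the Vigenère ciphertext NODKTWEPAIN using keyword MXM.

Repeat the key across the ciphertext: MXMMXMMXMMX
N(13)−M(12): 1 → B
O(14)−X(23): -9≡17 → R
D(3)−M(12): -9≡17 → R
K(10)−M(12): -2≡24 → Y
T(19)−X(23): -4≡22 → W
W(22)−M(12): 10 → K
E(4)−M(12): -8≡18 → S
P(15)−X(23): -8≡18 → S
A(0)−M(12): -12≡14 → O
I(8)−M(12): -4≡22 → W
N(13)−X(23): -10≡16 → Q

BRRYWKSSOWQ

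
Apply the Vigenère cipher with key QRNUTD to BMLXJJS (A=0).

Repeat the key across the message: QRNUTDQ
B(1)+Q(16): 17 → R
M(12)+R(17): 29≡3 → D
L(11)+N(13): 24 → Y
X(23)+U(20): 43≡17 → R
J(9)+T(19): 28≡2 → C
J(9)+D(3): 12 → M
S(18)+Q(16): 34≡8 → I

RDYRCMI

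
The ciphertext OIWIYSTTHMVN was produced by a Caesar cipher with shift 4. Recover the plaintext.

KESEUOPPDIRJ

O(14): 14−4=10 → K
I(8): 8−4=4 → E
W(22): 22−4=18 → S
I(8): 8−4=4 → E
Y(24): 24−4=20 → U
S(18): 18−4=14 → O
T(19): 19−4=15 → P
T(19): 19−4=15 → P
H(7): 7−4=3 → D
M(12): 12−4=8 → I
V(21): 21−4=17 → R
N(13): 13−4=9 → J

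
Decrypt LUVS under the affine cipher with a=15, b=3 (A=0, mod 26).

EPWB

The inverse of 15 mod 26 is 7, since 15·7=105≡1. Apply D(y)=7·(y−3) mod 26:
L(11): 7·(11−3)=56≡4 → E
U(20): 7·(20−3)=119≡15 → P
V(21): 7·(21−3)=126≡22 → W
S(18): 7·(18−3)=105≡1 → B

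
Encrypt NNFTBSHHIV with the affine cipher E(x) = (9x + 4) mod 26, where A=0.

RRXTNKPPYL

N(13): 9·13+4=121≡17 → R
N(13): 9·13+4=121≡17 → R
F(5): 9·5+4=49≡23 → X
T(19): 9·19+4=175≡19 → T
B(1): 9·1+4=13 → N
S(18): 9·18+4=166≡10 → K
H(7): 9·7+4=67≡15 → P
H(7): 9·7+4=67≡15 → P
I(8): 9·8+4=76≡24 → Y
V(21): 9·21+4=193≡11 → L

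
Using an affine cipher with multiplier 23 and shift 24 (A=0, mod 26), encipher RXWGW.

ZHKGK

R(17): 23·17+24=415≡25 → Z
X(23): 23·23+24=553≡7 → H
W(22): 23·22+24=530≡10 → K
G(6): 23·6+24=162≡6 → G
W(22): 23·22+24=530≡10 → K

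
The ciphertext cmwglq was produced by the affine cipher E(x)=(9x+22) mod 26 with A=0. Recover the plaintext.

swaeti

The inverse of 9 mod 26 is 3, since 9·3=27≡1. Apply D(y)=3·(y−22) mod 26:
c(2): 3·(2−22)=-60≡18 → s
m(12): 3·(12−22)=-30≡22 → w
w(22): 3·(22−22)=0 → a
g(6): 3·(6−22)=-48≡4 → e
l(11): 3·(11−22)=-33≡19 → t
q(16): 3·(16−22)=-18≡8 → i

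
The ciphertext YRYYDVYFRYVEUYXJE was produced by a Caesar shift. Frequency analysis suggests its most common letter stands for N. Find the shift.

The most frequent ciphertext letter is Y (appears 6 times).
Y is position 24; N is position 13.
Shift = 11.

11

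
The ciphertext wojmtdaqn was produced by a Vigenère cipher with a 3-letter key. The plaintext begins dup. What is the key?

Subtract each crib letter from the matching ciphertext letter (mod 26):
w(22)−d(3)=19 → t
o(14)−u(20)=-6≡20 → u
j(9)−p(15)=-6≡20 → u

tuu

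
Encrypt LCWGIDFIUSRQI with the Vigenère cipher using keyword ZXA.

KZWFFDEFUROQH

Repeat the key across the message: ZXAZXAZXAZXAZ
L(11)+Z(25): 36≡10 → K
C(2)+X(23): 25 → Z
W(22)+A(0): 22 → W
G(6)+Z(25): 31≡5 → F
I(8)+X(23): 31≡5 → F
D(3)+A(0): 3 → D
F(5)+Z(25): 30≡4 → E
I(8)+X(23): 31≡5 → F
U(20)+A(0): 20 → U
S(18)+Z(25): 43≡17 → R
R(17)+X(23): 40≡14 → O
Q(16)+A(0): 16 → Q
I(8)+Z(25): 33≡7 → H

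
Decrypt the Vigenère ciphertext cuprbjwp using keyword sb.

Repeat the key across the ciphertext: sbsbsbsb
c(2)−s(18): -16≡10 → k
u(20)−b(1): 19 → t
p(15)−s(18): -3≡23 → x
r(17)−b(1): 16 → q
b(1)−s(18): -17≡9 → j
j(9)−b(1): 8 → i
w(22)−s(18): 4 → e
p(15)−b(1): 14 → o

ktxqjieo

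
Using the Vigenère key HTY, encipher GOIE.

Repeat the key across the message: HTYH
G(6)+H(7): 13 → N
O(14)+T(19): 33≡7 → H
I(8)+Y(24): 32≡6 → G
E(4)+H(7): 11 → L

NHGL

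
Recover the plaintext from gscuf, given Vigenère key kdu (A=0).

Repeat the key across the ciphertext: kdukd
g(6)−k(10): -4≡22 → w
s(18)−d(3): 15 → p
c(2)−u(20): -18≡8 → i
u(20)−k(10): 10 → k
f(5)−d(3): 2 → c

wpikc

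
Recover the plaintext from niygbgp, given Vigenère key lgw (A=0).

cccvvke

Repeat the key across the ciphertext: lgwlgwl
n(13)−l(11): 2 → c
i(8)−g(6): 2 → c
y(24)−w(22): 2 → c
g(6)−l(11): -5≡21 → v
b(1)−g(6): -5≡21 → v
g(6)−w(22): -16≡10 → k
p(15)−l(11): 4 → e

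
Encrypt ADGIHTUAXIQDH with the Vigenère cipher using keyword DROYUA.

DUUGBTXRLGKDK

Repeat the key across the message: DROYUADROYUAD
A(0)+D(3): 3 → D
D(3)+R(17): 20 → U
G(6)+O(14): 20 → U
I(8)+Y(24): 32≡6 → G
H(7)+U(20): 27≡1 → B
T(19)+A(0): 19 → T
U(20)+D(3): 23 → X
A(0)+R(17): 17 → R
X(23)+O(14): 37≡11 → L
I(8)+Y(24): 32≡6 → G
Q(16)+U(20): 36≡10 → K
D(3)+A(0): 3 → D
H(7)+D(3): 10 → K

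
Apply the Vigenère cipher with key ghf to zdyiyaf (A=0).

fkdoffl

Repeat the key across the message: ghfghfg
z(25)+g(6): 31≡5 → f
d(3)+h(7): 10 → k
y(24)+f(5): 29≡3 → d
i(8)+g(6): 14 → o
y(24)+h(7): 31≡5 → f
a(0)+f(5): 5 → f
f(5)+g(6): 11 → l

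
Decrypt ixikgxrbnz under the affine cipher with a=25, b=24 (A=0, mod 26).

The inverse of 25 mod 26 is 25, since 25·25=625≡1. Apply D(y)=25·(y−24) mod 26:
i(8): 25·(8−24)=-400≡16 → q
x(23): 25·(23−24)=-25≡1 → b
i(8): 25·(8−24)=-400≡16 → q
k(10): 25·(10−24)=-350≡14 → o
g(6): 25·(6−24)=-450≡18 → s
x(23): 25·(23−24)=-25≡1 → b
r(17): 25·(17−24)=-175≡7 → h
b(1): 25·(1−24)=-575≡23 → x
n(13): 25·(13−24)=-275≡11 → l
z(25): 25·(25−24)=25 → z

qbqosbhxlz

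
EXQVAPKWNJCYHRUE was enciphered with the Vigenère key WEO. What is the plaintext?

Repeat the key across the ciphertext: WEOWEOWEOWEOWEOW
E(4)−W(22): -18≡8 → I
X(23)−E(4): 19 → T
Q(16)−O(14): 2 → C
V(21)−W(22): -1≡25 → Z
A(0)−E(4): -4≡22 → W
P(15)−O(14): 1 → B
K(10)−W(22): -12≡14 → O
W(22)−E(4): 18 → S
N(13)−O(14): -1≡25 → Z
J(9)−W(22): -13≡13 → N
C(2)−E(4): -2≡24 → Y
Y(24)−O(14): 10 → K
H(7)−W(22): -15≡11 → L
R(17)−E(4): 13 → N
U(20)−O(14): 6 → G
E(4)−W(22): -18≡8 → I

ITCZWBOSZNYKLNGI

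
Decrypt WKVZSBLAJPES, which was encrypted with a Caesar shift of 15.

W(22): 22−15=7 → H
K(10): 10−15=-5≡21 → V
V(21): 21−15=6 → G
Z(25): 25−15=10 → K
S(18): 18−15=3 → D
B(1): 1−15=-14≡12 → M
L(11): 11−15=-4≡22 → W
A(0): 0−15=-15≡11 → L
J(9): 9−15=-6≡20 → U
P(15): 15−15=0 → A
E(4): 4−15=-11≡15 → P
S(18): 18−15=3 → D

HVGKDMWLUAPD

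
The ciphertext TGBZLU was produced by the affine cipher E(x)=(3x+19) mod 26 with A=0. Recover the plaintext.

The inverse of 3 mod 26 is 9, since 3·9=27≡1. Apply D(y)=9·(y−19) mod 26:
T(19): 9·(19−19)=0 → A
G(6): 9·(6−19)=-117≡13 → N
B(1): 9·(1−19)=-162≡20 → U
Z(25): 9·(25−19)=54≡2 → C
L(11): 9·(11−19)=-72≡6 → G
U(20): 9·(20−19)=9 → J

ANUCGJ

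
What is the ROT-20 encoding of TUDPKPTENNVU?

T(19): 19+20=39≡13 → N
U(20): 20+20=40≡14 → O
D(3): 3+20=23 → X
P(15): 15+20=35≡9 → J
K(10): 10+20=30≡4 → E
P(15): 15+20=35≡9 → J
T(19): 19+20=39≡13 → N
E(4): 4+20=24 → Y
N(13): 13+20=33≡7 → H
N(13): 13+20=33≡7 → H
V(21): 21+20=41≡15 → P
U(20): 20+20=40≡14 → O

NOXJEJNYHHPO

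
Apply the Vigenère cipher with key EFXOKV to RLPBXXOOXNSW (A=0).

VQMPHSSTUBCR

Repeat the key across the message: EFXOKVEFXOKV
R(17)+E(4): 21 → V
L(11)+F(5): 16 → Q
P(15)+X(23): 38≡12 → M
B(1)+O(14): 15 → P
X(23)+K(10): 33≡7 → H
X(23)+V(21): 44≡18 → S
O(14)+E(4): 18 → S
O(14)+F(5): 19 → T
X(23)+X(23): 46≡20 → U
N(13)+O(14): 27≡1 → B
S(18)+K(10): 28≡2 → C
W(22)+V(21): 43≡17 → R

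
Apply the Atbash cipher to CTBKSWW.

XGYPHDD

C(2) → X(23)
T(19) → G(6)
B(1) → Y(24)
K(10) → P(15)
S(18) → H(7)
W(22) → D(3)
W(22) → D(3)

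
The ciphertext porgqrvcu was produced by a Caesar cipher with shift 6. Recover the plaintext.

p(15): 15−6=9 → j
o(14): 14−6=8 → i
r(17): 17−6=11 → l
g(6): 6−6=0 → a
q(16): 16−6=10 → k
r(17): 17−6=11 → l
v(21): 21−6=15 → p
c(2): 2−6=-4≡22 → w
u(20): 20−6=14 → o

jilaklpwo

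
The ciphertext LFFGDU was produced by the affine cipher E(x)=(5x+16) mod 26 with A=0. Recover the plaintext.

ZDDYNG

The inverse of 5 mod 26 is 21, since 5·21=105≡1. Apply D(y)=21·(y−16) mod 26:
L(11): 21·(11−16)=-105≡25 → Z
F(5): 21·(5−16)=-231≡3 → D
F(5): 21·(5−16)=-231≡3 → D
G(6): 21·(6−16)=-210≡24 → Y
D(3): 21·(3−16)=-273≡13 → N
U(20): 21·(20−16)=84≡6 → G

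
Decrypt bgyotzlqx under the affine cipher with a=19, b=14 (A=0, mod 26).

The inverse of 19 mod 26 is 11, since 19·11=209≡1. Apply D(y)=11·(y−14) mod 26:
b(1): 11·(1−14)=-143≡13 → n
g(6): 11·(6−14)=-88≡16 → q
y(24): 11·(24−14)=110≡6 → g
o(14): 11·(14−14)=0 → a
t(19): 11·(19−14)=55≡3 → d
z(25): 11·(25−14)=121≡17 → r
l(11): 11·(11−14)=-33≡19 → t
q(16): 11·(16−14)=22 → w
x(23): 11·(23−14)=99≡21 → v

nqgadrtwv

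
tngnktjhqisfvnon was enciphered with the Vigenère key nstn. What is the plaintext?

Repeat the key across the ciphertext: nstnnstnnstnnstn
t(19)−n(13): 6 → g
n(13)−s(18): -5≡21 → v
g(6)−t(19): -13≡13 → n
n(13)−n(13): 0 → a
k(10)−n(13): -3≡23 → x
t(19)−s(18): 1 → b
j(9)−t(19): -10≡16 → q
h(7)−n(13): -6≡20 → u
q(16)−n(13): 3 → d
i(8)−s(18): -10≡16 → q
s(18)−t(19): -1≡25 → z
f(5)−n(13): -8≡18 → s
v(21)−n(13): 8 → i
n(13)−s(18): -5≡21 → v
o(14)−t(19): -5≡21 → v
n(13)−n(13): 0 → a

gvnaxbqudqzsivva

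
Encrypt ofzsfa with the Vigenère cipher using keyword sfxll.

Repeat the key across the message: sfxlls
o(14)+s(18): 32≡6 → g
f(5)+f(5): 10 → k
z(25)+x(23): 48≡22 → w
s(18)+l(11): 29≡3 → d
f(5)+l(11): 16 → q
a(0)+s(18): 18 → s

gkwdqs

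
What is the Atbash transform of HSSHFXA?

SHHSUCZ

H(7) → S(18)
S(18) → H(7)
S(18) → H(7)
H(7) → S(18)
F(5) → U(20)
X(23) → C(2)
A(0) → Z(25)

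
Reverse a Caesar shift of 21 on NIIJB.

SNNOG

N(13): 13−21=-8≡18 → S
I(8): 8−21=-13≡13 → N
I(8): 8−21=-13≡13 → N
J(9): 9−21=-12≡14 → O
B(1): 1−21=-20≡6 → G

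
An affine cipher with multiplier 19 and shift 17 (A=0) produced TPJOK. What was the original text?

The inverse of 19 mod 26 is 11, since 19·11=209≡1. Apply D(y)=11·(y−17) mod 26:
T(19): 11·(19−17)=22 → W
P(15): 11·(15−17)=-22≡4 → E
J(9): 11·(9−17)=-88≡16 → Q
O(14): 11·(14−17)=-33≡19 → T
K(10): 11·(10−17)=-77≡1 → B

WEQTB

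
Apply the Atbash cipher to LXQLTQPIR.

OCJOGJKRI

L(11) → O(14)
X(23) → C(2)
Q(16) → J(9)
L(11) → O(14)
T(19) → G(6)
Q(16) → J(9)
P(15) → K(10)
I(8) → R(17)
R(17) → I(8)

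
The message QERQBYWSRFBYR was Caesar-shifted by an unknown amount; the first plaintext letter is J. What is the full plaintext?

JXKJURPLKYURK

From the crib: Q(16)−J(9)=7, so the shift is 7.
Subtract 7 from each ciphertext letter:
Q(16): 16−7=9 → J
E(4): 4−7=-3≡23 → X
R(17): 17−7=10 → K
Q(16): 16−7=9 → J
B(1): 1−7=-6≡20 → U
Y(24): 24−7=17 → R
W(22): 22−7=15 → P
S(18): 18−7=11 → L
R(17): 17−7=10 → K
F(5): 5−7=-2≡24 → Y
B(1): 1−7=-6≡20 → U
Y(24): 24−7=17 → R
R(17): 17−7=10 → K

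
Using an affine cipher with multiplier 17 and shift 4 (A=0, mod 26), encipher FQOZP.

LQINZ

F(5): 17·5+4=89≡11 → L
Q(16): 17·16+4=276≡16 → Q
O(14): 17·14+4=242≡8 → I
Z(25): 17·25+4=429≡13 → N
P(15): 17·15+4=259≡25 → Z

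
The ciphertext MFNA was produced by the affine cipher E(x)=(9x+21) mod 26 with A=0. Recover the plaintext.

The inverse of 9 mod 26 is 3, since 9·3=27≡1. Apply D(y)=3·(y−21) mod 26:
M(12): 3·(12−21)=-27≡25 → Z
F(5): 3·(5−21)=-48≡4 → E
N(13): 3·(13−21)=-24≡2 → C
A(0): 3·(0−21)=-63≡15 → P

ZECP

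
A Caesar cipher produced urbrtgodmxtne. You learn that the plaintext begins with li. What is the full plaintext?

From the crib: u(20)−l(11)=9, so the shift is 9.
Subtract 9 from each ciphertext letter:
u(20): 20−9=11 → l
r(17): 17−9=8 → i
b(1): 1−9=-8≡18 → s
r(17): 17−9=8 → i
t(19): 19−9=10 → k
g(6): 6−9=-3≡23 → x
o(14): 14−9=5 → f
d(3): 3−9=-6≡20 → u
m(12): 12−9=3 → d
x(23): 23−9=14 → o
t(19): 19−9=10 → k
n(13): 13−9=4 → e
e(4): 4−9=-5≡21 → v

lisikxfudokev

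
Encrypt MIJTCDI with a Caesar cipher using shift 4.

M(12): 12+4=16 → Q
I(8): 8+4=12 → M
J(9): 9+4=13 → N
T(19): 19+4=23 → X
C(2): 2+4=6 → G
D(3): 3+4=7 → H
I(8): 8+4=12 → M

QMNXGHM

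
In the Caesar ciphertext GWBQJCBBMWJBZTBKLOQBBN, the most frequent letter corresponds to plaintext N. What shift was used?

14

The most frequent ciphertext letter is B (appears 7 times).
B is position 1; N is position 13.
Shift = -12≡14.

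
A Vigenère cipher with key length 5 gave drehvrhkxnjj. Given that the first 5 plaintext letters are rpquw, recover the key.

mconz

Subtract each crib letter from the matching ciphertext letter (mod 26):
d(3)−r(17)=-14≡12 → m
r(17)−p(15)=2 → c
e(4)−q(16)=-12≡14 → o
h(7)−u(20)=-13≡13 → n
v(21)−w(22)=-1≡25 → z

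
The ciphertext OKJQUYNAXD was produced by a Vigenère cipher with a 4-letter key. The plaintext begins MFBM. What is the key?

Subtract each crib letter from the matching ciphertext letter (mod 26):
O(14)−M(12)=2 → C
K(10)−F(5)=5 → F
J(9)−B(1)=8 → I
Q(16)−M(12)=4 → E

CFIE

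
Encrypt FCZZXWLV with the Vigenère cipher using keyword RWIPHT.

WYHOEPCR

Repeat the key across the message: RWIPHTRW
F(5)+R(17): 22 → W
C(2)+W(22): 24 → Y
Z(25)+I(8): 33≡7 → H
Z(25)+P(15): 40≡14 → O
X(23)+H(7): 30≡4 → E
W(22)+T(19): 41≡15 → P
L(11)+R(17): 28≡2 → C
V(21)+W(22): 43≡17 → R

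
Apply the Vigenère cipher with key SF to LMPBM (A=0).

DRHGE

Repeat the key across the message: SFSFS
L(11)+S(18): 29≡3 → D
M(12)+F(5): 17 → R
P(15)+S(18): 33≡7 → H
B(1)+F(5): 6 → G
M(12)+S(18): 30≡4 → E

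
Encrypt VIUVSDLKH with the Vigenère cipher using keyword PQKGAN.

Repeat the key across the message: PQKGANPQK
V(21)+P(15): 36≡10 → K
I(8)+Q(16): 24 → Y
U(20)+K(10): 30≡4 → E
V(21)+G(6): 27≡1 → B
S(18)+A(0): 18 → S
D(3)+N(13): 16 → Q
L(11)+P(15): 26≡0 → A
K(10)+Q(16): 26≡0 → A
H(7)+K(10): 17 → R

KYEBSQAAR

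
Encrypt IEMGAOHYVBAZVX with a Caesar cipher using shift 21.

DZHBVJCTQWVUQS

I(8): 8+21=29≡3 → D
E(4): 4+21=25 → Z
M(12): 12+21=33≡7 → H
G(6): 6+21=27≡1 → B
A(0): 0+21=21 → V
O(14): 14+21=35≡9 → J
H(7): 7+21=28≡2 → C
Y(24): 24+21=45≡19 → T
V(21): 21+21=42≡16 → Q
B(1): 1+21=22 → W
A(0): 0+21=21 → V
Z(25): 25+21=46≡20 → U
V(21): 21+21=42≡16 → Q
X(23): 23+21=44≡18 → S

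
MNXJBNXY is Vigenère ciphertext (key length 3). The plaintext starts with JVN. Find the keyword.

DSK

Subtract each crib letter from the matching ciphertext letter (mod 26):
M(12)−J(9)=3 → D
N(13)−V(21)=-8≡18 → S
X(23)−N(13)=10 → K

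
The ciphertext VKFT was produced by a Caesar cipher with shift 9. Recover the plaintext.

V(21): 21−9=12 → M
K(10): 10−9=1 → B
F(5): 5−9=-4≡22 → W
T(19): 19−9=10 → K

MBWK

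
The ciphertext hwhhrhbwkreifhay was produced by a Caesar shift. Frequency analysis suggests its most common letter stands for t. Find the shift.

14

The most frequent ciphertext letter is h (appears 5 times).
h is position 7; t is position 19.
Shift = -12≡14.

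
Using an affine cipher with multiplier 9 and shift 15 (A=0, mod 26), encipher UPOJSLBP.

U(20): 9·20+15=195≡13 → N
P(15): 9·15+15=150≡20 → U
O(14): 9·14+15=141≡11 → L
J(9): 9·9+15=96≡18 → S
S(18): 9·18+15=177≡21 → V
L(11): 9·11+15=114≡10 → K
B(1): 9·1+15=24 → Y
P(15): 9·15+15=150≡20 → U

NULSVKYU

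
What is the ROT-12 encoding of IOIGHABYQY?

I(8): 8+12=20 → U
O(14): 14+12=26≡0 → A
I(8): 8+12=20 → U
G(6): 6+12=18 → S
H(7): 7+12=19 → T
A(0): 0+12=12 → M
B(1): 1+12=13 → N
Y(24): 24+12=36≡10 → K
Q(16): 16+12=28≡2 → C
Y(24): 24+12=36≡10 → K

UAUSTMNKCK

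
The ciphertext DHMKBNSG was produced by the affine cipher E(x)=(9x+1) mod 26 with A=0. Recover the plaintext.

The inverse of 9 mod 26 is 3, since 9·3=27≡1. Apply D(y)=3·(y−1) mod 26:
D(3): 3·(3−1)=6 → G
H(7): 3·(7−1)=18 → S
M(12): 3·(12−1)=33≡7 → H
K(10): 3·(10−1)=27≡1 → B
B(1): 3·(1−1)=0 → A
N(13): 3·(13−1)=36≡10 → K
S(18): 3·(18−1)=51≡25 → Z
G(6): 3·(6−1)=15 → P

GSHBAKZP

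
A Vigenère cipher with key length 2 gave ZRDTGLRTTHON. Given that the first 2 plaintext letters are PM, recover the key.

KF

Subtract each crib letter from the matching ciphertext letter (mod 26):
Z(25)−P(15)=10 → K
R(17)−M(12)=5 → F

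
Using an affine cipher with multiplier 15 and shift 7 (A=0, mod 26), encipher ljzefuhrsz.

l(11): 15·11+7=172≡16 → q
j(9): 15·9+7=142≡12 → m
z(25): 15·25+7=382≡18 → s
e(4): 15·4+7=67≡15 → p
f(5): 15·5+7=82≡4 → e
u(20): 15·20+7=307≡21 → v
h(7): 15·7+7=112≡8 → i
r(17): 15·17+7=262≡2 → c
s(18): 15·18+7=277≡17 → r
z(25): 15·25+7=382≡18 → s

qmspevicrs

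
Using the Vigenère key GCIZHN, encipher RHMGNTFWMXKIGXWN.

XJUFUGLYUWRVMZEM

Repeat the key across the message: GCIZHNGCIZHNGCIZ
R(17)+G(6): 23 → X
H(7)+C(2): 9 → J
M(12)+I(8): 20 → U
G(6)+Z(25): 31≡5 → F
N(13)+H(7): 20 → U
T(19)+N(13): 32≡6 → G
F(5)+G(6): 11 → L
W(22)+C(2): 24 → Y
M(12)+I(8): 20 → U
X(23)+Z(25): 48≡22 → W
K(10)+H(7): 17 → R
I(8)+N(13): 21 → V
G(6)+G(6): 12 → M
X(23)+C(2): 25 → Z
W(22)+I(8): 30≡4 → E
N(13)+Z(25): 38≡12 → M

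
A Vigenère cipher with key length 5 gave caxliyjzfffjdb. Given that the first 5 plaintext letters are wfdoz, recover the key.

Subtract each crib letter from the matching ciphertext letter (mod 26):
c(2)−w(22)=-20≡6 → g
a(0)−f(5)=-5≡21 → v
x(23)−d(3)=20 → u
l(11)−o(14)=-3≡23 → x
i(8)−z(25)=-17≡9 → j

gvuxj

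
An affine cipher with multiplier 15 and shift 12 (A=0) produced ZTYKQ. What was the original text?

The inverse of 15 mod 26 is 7, since 15·7=105≡1. Apply D(y)=7·(y−12) mod 26:
Z(25): 7·(25−12)=91≡13 → N
T(19): 7·(19−12)=49≡23 → X
Y(24): 7·(24−12)=84≡6 → G
K(10): 7·(10−12)=-14≡12 → M
Q(16): 7·(16−12)=28≡2 → C

NXGMC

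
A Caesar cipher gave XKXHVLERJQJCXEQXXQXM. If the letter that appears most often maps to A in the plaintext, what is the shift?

The most frequent ciphertext letter is X (appears 6 times).
X is position 23; A is position 0.
Shift = 23.

23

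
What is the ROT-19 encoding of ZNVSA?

Z(25): 25+19=44≡18 → S
N(13): 13+19=32≡6 → G
V(21): 21+19=40≡14 → O
S(18): 18+19=37≡11 → L
A(0): 0+19=19 → T

SGOLT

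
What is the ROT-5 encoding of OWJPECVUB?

O(14): 14+5=19 → T
W(22): 22+5=27≡1 → B
J(9): 9+5=14 → O
P(15): 15+5=20 → U
E(4): 4+5=9 → J
C(2): 2+5=7 → H
V(21): 21+5=26≡0 → A
U(20): 20+5=25 → Z
B(1): 1+5=6 → G

TBOUJHAZG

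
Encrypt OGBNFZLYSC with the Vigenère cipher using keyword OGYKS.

Repeat the key across the message: OGYKSOGYKS
O(14)+O(14): 28≡2 → C
G(6)+G(6): 12 → M
B(1)+Y(24): 25 → Z
N(13)+K(10): 23 → X
F(5)+S(18): 23 → X
Z(25)+O(14): 39≡13 → N
L(11)+G(6): 17 → R
Y(24)+Y(24): 48≡22 → W
S(18)+K(10): 28≡2 → C
C(2)+S(18): 20 → U

CMZXXNRWCU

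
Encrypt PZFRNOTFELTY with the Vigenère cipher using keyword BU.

QTGLOIUZFFUS

Repeat the key across the message: BUBUBUBUBUBU
P(15)+B(1): 16 → Q
Z(25)+U(20): 45≡19 → T
F(5)+B(1): 6 → G
R(17)+U(20): 37≡11 → L
N(13)+B(1): 14 → O
O(14)+U(20): 34≡8 → I
T(19)+B(1): 20 → U
F(5)+U(20): 25 → Z
E(4)+B(1): 5 → F
L(11)+U(20): 31≡5 → F
T(19)+B(1): 20 → U
Y(24)+U(20): 44≡18 → S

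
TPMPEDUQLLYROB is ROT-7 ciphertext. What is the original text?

MIFIXWNJEERKHU

T(19): 19−7=12 → M
P(15): 15−7=8 → I
M(12): 12−7=5 → F
P(15): 15−7=8 → I
E(4): 4−7=-3≡23 → X
D(3): 3−7=-4≡22 → W
U(20): 20−7=13 → N
Q(16): 16−7=9 → J
L(11): 11−7=4 → E
L(11): 11−7=4 → E
Y(24): 24−7=17 → R
R(17): 17−7=10 → K
O(14): 14−7=7 → H
B(1): 1−7=-6≡20 → U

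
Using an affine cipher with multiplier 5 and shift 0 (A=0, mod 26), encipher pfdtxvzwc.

xzprlbvgk

p(15): 5·15+0=75≡23 → x
f(5): 5·5+0=25 → z
d(3): 5·3+0=15 → p
t(19): 5·19+0=95≡17 → r
x(23): 5·23+0=115≡11 → l
v(21): 5·21+0=105≡1 → b
z(25): 5·25+0=125≡21 → v
w(22): 5·22+0=110≡6 → g
c(2): 5·2+0=10 → k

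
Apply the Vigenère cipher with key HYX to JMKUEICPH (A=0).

QKHBCFJNE

Repeat the key across the message: HYXHYXHYX
J(9)+H(7): 16 → Q
M(12)+Y(24): 36≡10 → K
K(10)+X(23): 33≡7 → H
U(20)+H(7): 27≡1 → B
E(4)+Y(24): 28≡2 → C
I(8)+X(23): 31≡5 → F
C(2)+H(7): 9 → J
P(15)+Y(24): 39≡13 → N
H(7)+X(23): 30≡4 → E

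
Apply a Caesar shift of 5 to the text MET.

RJY

M(12): 12+5=17 → R
E(4): 4+5=9 → J
T(19): 19+5=24 → Y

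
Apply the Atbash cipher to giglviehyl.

trtoervsbo

g(6) → t(19)
i(8) → r(17)
g(6) → t(19)
l(11) → o(14)
v(21) → e(4)
i(8) → r(17)
e(4) → v(21)
h(7) → s(18)
y(24) → b(1)
l(11) → o(14)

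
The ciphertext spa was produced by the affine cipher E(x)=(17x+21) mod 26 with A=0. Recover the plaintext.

jsl

The inverse of 17 mod 26 is 23, since 17·23=391≡1. Apply D(y)=23·(y−21) mod 26:
s(18): 23·(18−21)=-69≡9 → j
p(15): 23·(15−21)=-138≡18 → s
a(0): 23·(0−21)=-483≡11 → l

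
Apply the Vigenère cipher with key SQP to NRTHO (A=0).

FHIZE

Repeat the key across the message: SQPSQ
N(13)+S(18): 31≡5 → F
R(17)+Q(16): 33≡7 → H
T(19)+P(15): 34≡8 → I
H(7)+S(18): 25 → Z
O(14)+Q(16): 30≡4 → E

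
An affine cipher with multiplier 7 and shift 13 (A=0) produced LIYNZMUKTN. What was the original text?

WDJAYLBHMA

The inverse of 7 mod 26 is 15, since 7·15=105≡1. Apply D(y)=15·(y−13) mod 26:
L(11): 15·(11−13)=-30≡22 → W
I(8): 15·(8−13)=-75≡3 → D
Y(24): 15·(24−13)=165≡9 → J
N(13): 15·(13−13)=0 → A
Z(25): 15·(25−13)=180≡24 → Y
M(12): 15·(12−13)=-15≡11 → L
U(20): 15·(20−13)=105≡1 → B
K(10): 15·(10−13)=-45≡7 → H
T(19): 15·(19−13)=90≡12 → M
N(13): 15·(13−13)=0 → A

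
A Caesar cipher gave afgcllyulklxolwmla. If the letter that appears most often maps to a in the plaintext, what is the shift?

11

The most frequent ciphertext letter is l (appears 6 times).
l is position 11; a is position 0.
Shift = 11.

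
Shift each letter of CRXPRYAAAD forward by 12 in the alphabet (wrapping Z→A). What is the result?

ODJBDKMMMP

C(2): 2+12=14 → O
R(17): 17+12=29≡3 → D
X(23): 23+12=35≡9 → J
P(15): 15+12=27≡1 → B
R(17): 17+12=29≡3 → D
Y(24): 24+12=36≡10 → K
A(0): 0+12=12 → M
A(0): 0+12=12 → M
A(0): 0+12=12 → M
D(3): 3+12=15 → P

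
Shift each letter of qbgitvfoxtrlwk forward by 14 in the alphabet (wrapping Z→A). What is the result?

epuwhjtclhfzky

q(16): 16+14=30≡4 → e
b(1): 1+14=15 → p
g(6): 6+14=20 → u
i(8): 8+14=22 → w
t(19): 19+14=33≡7 → h
v(21): 21+14=35≡9 → j
f(5): 5+14=19 → t
o(14): 14+14=28≡2 → c
x(23): 23+14=37≡11 → l
t(19): 19+14=33≡7 → h
r(17): 17+14=31≡5 → f
l(11): 11+14=25 → z
w(22): 22+14=36≡10 → k
k(10): 10+14=24 → y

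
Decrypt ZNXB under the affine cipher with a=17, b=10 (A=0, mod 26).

The inverse of 17 mod 26 is 23, since 17·23=391≡1. Apply D(y)=23·(y−10) mod 26:
Z(25): 23·(25−10)=345≡7 → H
N(13): 23·(13−10)=69≡17 → R
X(23): 23·(23−10)=299≡13 → N
B(1): 23·(1−10)=-207≡1 → B

HRNB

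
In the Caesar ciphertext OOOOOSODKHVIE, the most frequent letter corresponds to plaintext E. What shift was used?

The most frequent ciphertext letter is O (appears 6 times).
O is position 14; E is position 4.
Shift = 10.

10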